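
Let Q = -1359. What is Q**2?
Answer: 1846881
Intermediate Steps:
Q**2 = (-1359)**2 = 1846881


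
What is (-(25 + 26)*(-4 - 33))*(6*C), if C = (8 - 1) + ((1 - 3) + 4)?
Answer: 101898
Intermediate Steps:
C = 9 (C = 7 + (-2 + 4) = 7 + 2 = 9)
(-(25 + 26)*(-4 - 33))*(6*C) = (-(25 + 26)*(-4 - 33))*(6*9) = -51*(-37)*54 = -1*(-1887)*54 = 1887*54 = 101898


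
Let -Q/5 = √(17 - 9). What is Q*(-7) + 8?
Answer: 8 + 70*√2 ≈ 106.99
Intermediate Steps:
Q = -10*√2 (Q = -5*√(17 - 9) = -10*√2 ≈ -14.142)
Q*(-7) + 8 = -10*√2*(-7) + 8 = 70*√2 + 8 = 8 + 70*√2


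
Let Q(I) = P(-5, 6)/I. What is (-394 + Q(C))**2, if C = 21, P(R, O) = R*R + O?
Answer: 67947049/441 ≈ 1.5408e+5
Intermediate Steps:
P(R, O) = O + R**2 (P(R, O) = R**2 + O = O + R**2)
Q(I) = 31/I (Q(I) = (6 + (-5)**2)/I = (6 + 25)/I = 31/I)
(-394 + Q(C))**2 = (-394 + 31/21)**2 = (-8243/21)**2 = 67947049/441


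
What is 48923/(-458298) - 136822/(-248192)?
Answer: 1805819705/4062353472 ≈ 0.44453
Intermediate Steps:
48923/(-458298) - 136822/(-248192) = 48923*(-1/458298) - 136822*(-1/248192) = -48923/458298 + 9773/17728 = 1805819705/4062353472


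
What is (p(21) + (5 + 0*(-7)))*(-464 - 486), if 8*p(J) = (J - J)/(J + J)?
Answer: -4750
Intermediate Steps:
p(J) = 0 (p(J) = ((J - J)/(J + J))/8 = (0/((2*J)))/8 = (0*(1/(2*J)))/8 = (⅛)*0 = 0)
(p(21) + (5 + 0*(-7)))*(-464 - 486) = (0 + (5 + 0*(-7)))*(-464 - 486) = (0 + (5 + 0))*(-950) = (0 + 5)*(-950) = 5*(-950) = -4750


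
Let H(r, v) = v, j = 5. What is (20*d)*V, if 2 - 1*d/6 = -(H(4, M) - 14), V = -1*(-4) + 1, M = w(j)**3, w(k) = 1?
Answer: -6600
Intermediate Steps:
M = 1 (M = 1**3 = 1)
V = 5 (V = 4 + 1 = 5)
d = -66 (d = 12 - (-6)*(1 - 14) = 12 - (-6)*(-13) = 12 - 6*13 = 12 - 78 = -66)
(20*d)*V = (20*(-66))*5 = -1320*5 = -6600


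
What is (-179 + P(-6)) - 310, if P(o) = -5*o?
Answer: -459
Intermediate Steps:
(-179 + P(-6)) - 310 = (-179 - 5*(-6)) - 310 = (-179 + 30) - 310 = -149 - 310 = -459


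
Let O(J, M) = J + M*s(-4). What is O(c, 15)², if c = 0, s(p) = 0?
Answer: 0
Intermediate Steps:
O(J, M) = J (O(J, M) = J + M*0 = J + 0 = J)
O(c, 15)² = 0² = 0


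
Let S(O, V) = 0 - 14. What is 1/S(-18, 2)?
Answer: -1/14 ≈ -0.071429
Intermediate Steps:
S(O, V) = -14
1/S(-18, 2) = 1/(-14) = -1/14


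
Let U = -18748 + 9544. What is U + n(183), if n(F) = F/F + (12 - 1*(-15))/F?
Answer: -561374/61 ≈ -9202.8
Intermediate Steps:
n(F) = 1 + 27/F (n(F) = 1 + (12 + 15)/F = 1 + 27/F)
U = -9204
U + n(183) = -9204 + (27 + 183)/183 = -9204 + (1/183)*210 = -9204 + 70/61 = -561374/61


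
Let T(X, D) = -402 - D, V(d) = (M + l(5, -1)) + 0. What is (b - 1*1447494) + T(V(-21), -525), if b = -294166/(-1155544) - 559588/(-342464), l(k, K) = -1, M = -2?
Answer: -17899081007059545/12366631888 ≈ -1.4474e+6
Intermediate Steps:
V(d) = -3 (V(d) = (-2 - 1) + 0 = -3 + 0 = -3)
b = 23355306903/12366631888 (b = -294166*(-1/1155544) - 559588*(-1/342464) = 147083/577772 + 139897/85616 = 23355306903/12366631888 ≈ 1.8886)
(b - 1*1447494) + T(V(-21), -525) = (23355306903/12366631888 - 1*1447494) + (-402 - 1*(-525)) = (23355306903/12366631888 - 1447494) + (-402 + 525) = -17900602102781769/12366631888 + 123 = -17899081007059545/12366631888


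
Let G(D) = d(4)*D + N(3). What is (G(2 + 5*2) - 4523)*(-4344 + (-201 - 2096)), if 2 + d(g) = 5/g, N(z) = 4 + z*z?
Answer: 30010679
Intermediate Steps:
N(z) = 4 + z²
d(g) = -2 + 5/g
G(D) = 13 - 3*D/4 (G(D) = (-2 + 5/4)*D + (4 + 3²) = (-2 + 5*(¼))*D + (4 + 9) = (-2 + 5/4)*D + 13 = -3*D/4 + 13 = 13 - 3*D/4)
(G(2 + 5*2) - 4523)*(-4344 + (-201 - 2096)) = ((13 - 3*(2 + 5*2)/4) - 4523)*(-4344 + (-201 - 2096)) = ((13 - 3*(2 + 10)/4) - 4523)*(-4344 - 2297) = ((13 - ¾*12) - 4523)*(-6641) = ((13 - 9) - 4523)*(-6641) = (4 - 4523)*(-6641) = -4519*(-6641) = 30010679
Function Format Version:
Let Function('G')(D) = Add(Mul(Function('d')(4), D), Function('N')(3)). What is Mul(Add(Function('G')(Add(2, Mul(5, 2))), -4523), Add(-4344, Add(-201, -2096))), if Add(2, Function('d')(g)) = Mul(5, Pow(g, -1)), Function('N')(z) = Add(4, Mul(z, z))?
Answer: 30010679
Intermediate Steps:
Function('N')(z) = Add(4, Pow(z, 2))
Function('d')(g) = Add(-2, Mul(5, Pow(g, -1)))
Function('G')(D) = Add(13, Mul(Rational(-3, 4), D)) (Function('G')(D) = Add(Mul(Add(-2, Mul(5, Pow(4, -1))), D), Add(4, Pow(3, 2))) = Add(Mul(Add(-2, Mul(5, Rational(1, 4))), D), Add(4, 9)) = Add(Mul(Add(-2, Rational(5, 4)), D), 13) = Add(Mul(Rational(-3, 4), D), 13) = Add(13, Mul(Rational(-3, 4), D)))
Mul(Add(Function('G')(Add(2, Mul(5, 2))), -4523), Add(-4344, Add(-201, -2096))) = Mul(Add(Add(13, Mul(Rational(-3, 4), Add(2, Mul(5, 2)))), -4523), Add(-4344, Add(-201, -2096))) = Mul(Add(Add(13, Mul(Rational(-3, 4), Add(2, 10))), -4523), Add(-4344, -2297)) = Mul(Add(Add(13, Mul(Rational(-3, 4), 12)), -4523), -6641) = Mul(Add(Add(13, -9), -4523), -6641) = Mul(Add(4, -4523), -6641) = Mul(-4519, -6641) = 30010679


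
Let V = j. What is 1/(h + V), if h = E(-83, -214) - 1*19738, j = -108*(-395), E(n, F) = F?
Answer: 1/22708 ≈ 4.4037e-5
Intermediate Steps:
j = 42660
V = 42660
h = -19952 (h = -214 - 1*19738 = -214 - 19738 = -19952)
1/(h + V) = 1/(-19952 + 42660) = 1/22708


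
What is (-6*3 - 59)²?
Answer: 5929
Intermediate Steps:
(-6*3 - 59)² = (-18 - 59)² = (-77)² = 5929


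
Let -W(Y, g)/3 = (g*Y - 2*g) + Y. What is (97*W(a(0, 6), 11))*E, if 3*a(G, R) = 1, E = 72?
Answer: 377136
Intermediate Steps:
a(G, R) = 1/3 (a(G, R) = (1/3)*1 = 1/3)
W(Y, g) = -3*Y + 6*g - 3*Y*g (W(Y, g) = -3*((g*Y - 2*g) + Y) = -3*((Y*g - 2*g) + Y) = -3*((-2*g + Y*g) + Y) = -3*(Y - 2*g + Y*g) = -3*Y + 6*g - 3*Y*g)
(97*W(a(0, 6), 11))*E = (97*(-3*1/3 + 6*11 - 3*1/3*11))*72 = (97*(-1 + 66 - 11))*72 = (97*54)*72 = 5238*72 = 377136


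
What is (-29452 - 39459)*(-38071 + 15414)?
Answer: 1561316527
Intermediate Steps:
(-29452 - 39459)*(-38071 + 15414) = -68911*(-22657) = 1561316527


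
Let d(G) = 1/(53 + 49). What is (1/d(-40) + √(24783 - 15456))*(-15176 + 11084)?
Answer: -417384 - 4092*√9327 ≈ -8.1258e+5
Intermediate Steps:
d(G) = 1/102
(1/d(-40) + √(24783 - 15456))*(-15176 + 11084) = (1/(1/102) + √(24783 - 15456))*(-15176 + 11084) = (102 + √9327)*(-4092) = -417384 - 4092*√9327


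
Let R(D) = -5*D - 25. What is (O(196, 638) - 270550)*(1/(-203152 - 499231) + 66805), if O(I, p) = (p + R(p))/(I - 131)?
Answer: -63483978960948206/3511915 ≈ -1.8077e+10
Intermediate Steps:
R(D) = -25 - 5*D
O(I, p) = (-25 - 4*p)/(-131 + I) (O(I, p) = (p + (-25 - 5*p))/(I - 131) = (-25 - 4*p)/(-131 + I))
(O(196, 638) - 270550)*(1/(-203152 - 499231) + 66805) = ((-25 - 4*638)/(-131 + 196) - 270550)*(1/(-203152 - 499231) + 66805) = ((-25 - 2552)/65 - 270550)*(1/(-702383) + 66805) = ((1/65)*(-2577) - 270550)*(-1/702383 + 66805) = (-2577/65 - 270550)*(46922696314/702383) = -17588327/65*46922696314/702383 = -63483978960948206/3511915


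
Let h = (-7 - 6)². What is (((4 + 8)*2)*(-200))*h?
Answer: -811200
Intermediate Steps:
h = 169 (h = (-13)² = 169)
(((4 + 8)*2)*(-200))*h = (((4 + 8)*2)*(-200))*169 = ((12*2)*(-200))*169 = (24*(-200))*169 = -4800*169 = -811200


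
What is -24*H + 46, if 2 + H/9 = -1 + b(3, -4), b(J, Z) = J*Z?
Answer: 3286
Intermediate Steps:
H = -135 (H = -18 + 9*(-1 + 3*(-4)) = -18 + 9*(-1 - 12) = -18 + 9*(-13) = -18 - 117 = -135)
-24*H + 46 = -24*(-135) + 46 = 3240 + 46 = 3286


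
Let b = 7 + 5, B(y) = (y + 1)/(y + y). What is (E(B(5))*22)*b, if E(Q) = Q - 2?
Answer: -1848/5 ≈ -369.60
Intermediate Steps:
B(y) = (1 + y)/(2*y) (B(y) = (1 + y)/((2*y)) = (1 + y)*(1/(2*y)) = (1 + y)/(2*y))
b = 12
E(Q) = -2 + Q
(E(B(5))*22)*b = ((-2 + (1/2)*(1 + 5)/5)*22)*12 = ((-2 + (1/2)*(1/5)*6)*22)*12 = ((-2 + 3/5)*22)*12 = -7/5*22*12 = -154/5*12 = -1848/5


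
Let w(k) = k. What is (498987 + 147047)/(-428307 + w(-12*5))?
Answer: -646034/428367 ≈ -1.5081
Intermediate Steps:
(498987 + 147047)/(-428307 + w(-12*5)) = (498987 + 147047)/(-428307 - 12*5) = 646034/(-428307 - 60) = 646034/(-428367) = 646034*(-1/428367) = -646034/428367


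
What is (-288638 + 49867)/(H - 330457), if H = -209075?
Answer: 238771/539532 ≈ 0.44255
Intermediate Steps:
(-288638 + 49867)/(H - 330457) = (-288638 + 49867)/(-209075 - 330457) = -238771/(-539532) = -238771*(-1/539532) = 238771/539532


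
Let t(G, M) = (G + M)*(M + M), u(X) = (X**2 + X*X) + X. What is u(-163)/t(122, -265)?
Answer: 815/1166 ≈ 0.69897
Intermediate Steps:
u(X) = X + 2*X**2 (u(X) = (X**2 + X**2) + X = 2*X**2 + X = X + 2*X**2)
t(G, M) = 2*M*(G + M) (t(G, M) = (G + M)*(2*M) = 2*M*(G + M))
u(-163)/t(122, -265) = (-163*(1 + 2*(-163)))/((2*(-265)*(122 - 265))) = (-163*(1 - 326))/((2*(-265)*(-143))) = -163*(-325)/75790 = 52975*(1/75790) = 815/1166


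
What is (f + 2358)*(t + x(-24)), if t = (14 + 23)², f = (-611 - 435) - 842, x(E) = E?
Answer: 632150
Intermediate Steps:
f = -1888 (f = -1046 - 842 = -1888)
t = 1369 (t = 37² = 1369)
(f + 2358)*(t + x(-24)) = (-1888 + 2358)*(1369 - 24) = 470*1345 = 632150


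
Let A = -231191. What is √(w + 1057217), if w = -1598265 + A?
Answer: I*√772239 ≈ 878.77*I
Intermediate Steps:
w = -1829456 (w = -1598265 - 231191 = -1829456)
√(w + 1057217) = √(-1829456 + 1057217) = √(-772239) = I*√772239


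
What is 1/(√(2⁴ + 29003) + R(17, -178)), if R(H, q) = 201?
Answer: 67/3794 - √29019/11382 ≈ 0.0026929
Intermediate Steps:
1/(√(2⁴ + 29003) + R(17, -178)) = 1/(√(2⁴ + 29003) + 201) = 1/(√(16 + 29003) + 201) = 1/(√29019 + 201) = 1/(201 + √29019)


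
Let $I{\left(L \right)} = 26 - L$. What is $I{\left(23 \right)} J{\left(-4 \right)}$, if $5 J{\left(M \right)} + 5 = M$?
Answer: $- \frac{27}{5} \approx -5.4$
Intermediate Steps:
$J{\left(M \right)} = -1 + \frac{M}{5}$
$I{\left(23 \right)} J{\left(-4 \right)} = \left(26 - 23\right) \left(-1 + \frac{1}{5} \left(-4\right)\right) = \left(26 - 23\right) \left(-1 - \frac{4}{5}\right) = 3 \left(- \frac{9}{5}\right) = - \frac{27}{5}$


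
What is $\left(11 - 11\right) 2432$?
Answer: $0$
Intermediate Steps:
$\left(11 - 11\right) 2432 = 0 \cdot 2432 = 0$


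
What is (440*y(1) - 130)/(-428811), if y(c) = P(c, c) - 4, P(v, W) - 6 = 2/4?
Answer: -970/428811 ≈ -0.0022621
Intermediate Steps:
P(v, W) = 13/2 (P(v, W) = 6 + 2/4 = 6 + 2*(¼) = 6 + ½ = 13/2)
y(c) = 5/2 (y(c) = 13/2 - 4 = 5/2)
(440*y(1) - 130)/(-428811) = (440*(5/2) - 130)/(-428811) = (1100 - 130)*(-1/428811) = 970*(-1/428811) = -970/428811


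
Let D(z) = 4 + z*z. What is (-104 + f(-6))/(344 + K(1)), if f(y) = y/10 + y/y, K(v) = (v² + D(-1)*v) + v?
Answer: -518/1755 ≈ -0.29516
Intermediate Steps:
D(z) = 4 + z²
K(v) = v² + 6*v (K(v) = (v² + (4 + (-1)²)*v) + v = (v² + (4 + 1)*v) + v = (v² + 5*v) + v = v² + 6*v)
f(y) = 1 + y/10 (f(y) = y*(⅒) + 1 = y/10 + 1 = 1 + y/10)
(-104 + f(-6))/(344 + K(1)) = (-104 + (1 + (⅒)*(-6)))/(344 + 1*(6 + 1)) = (-104 + (1 - ⅗))/(344 + 1*7) = (-104 + ⅖)/(344 + 7) = -518/5/351 = -518/5*1/351 = -518/1755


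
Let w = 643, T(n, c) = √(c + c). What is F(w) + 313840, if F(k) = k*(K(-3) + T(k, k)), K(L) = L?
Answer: 311911 + 643*√1286 ≈ 3.3497e+5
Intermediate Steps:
T(n, c) = √2*√c (T(n, c) = √(2*c) = √2*√c)
F(k) = k*(-3 + √2*√k)
F(w) + 313840 = 643*(-3 + √2*√643) + 313840 = 643*(-3 + √1286) + 313840 = (-1929 + 643*√1286) + 313840 = 311911 + 643*√1286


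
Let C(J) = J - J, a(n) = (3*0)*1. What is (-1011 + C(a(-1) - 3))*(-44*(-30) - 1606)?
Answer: 289146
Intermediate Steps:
a(n) = 0 (a(n) = 0*1 = 0)
C(J) = 0
(-1011 + C(a(-1) - 3))*(-44*(-30) - 1606) = (-1011 + 0)*(-44*(-30) - 1606) = -1011*(1320 - 1606) = -1011*(-286) = 289146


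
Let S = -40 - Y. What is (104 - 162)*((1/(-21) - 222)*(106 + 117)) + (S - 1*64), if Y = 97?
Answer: 60307021/21 ≈ 2.8718e+6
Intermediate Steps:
S = -137 (S = -40 - 1*97 = -40 - 97 = -137)
(104 - 162)*((1/(-21) - 222)*(106 + 117)) + (S - 1*64) = (104 - 162)*((1/(-21) - 222)*(106 + 117)) + (-137 - 1*64) = -58*(-1/21 - 222)*223 + (-137 - 64) = -(-270454)*223/21 - 201 = -58*(-1039849/21) - 201 = 60311242/21 - 201 = 60307021/21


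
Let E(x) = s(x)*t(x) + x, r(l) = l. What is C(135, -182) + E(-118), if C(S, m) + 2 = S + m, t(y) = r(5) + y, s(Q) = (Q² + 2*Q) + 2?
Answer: -1547137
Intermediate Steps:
s(Q) = 2 + Q² + 2*Q
t(y) = 5 + y
C(S, m) = -2 + S + m (C(S, m) = -2 + (S + m) = -2 + S + m)
E(x) = x + (5 + x)*(2 + x² + 2*x) (E(x) = (2 + x² + 2*x)*(5 + x) + x = (5 + x)*(2 + x² + 2*x) + x = x + (5 + x)*(2 + x² + 2*x))
C(135, -182) + E(-118) = (-2 + 135 - 182) + (-118 + (5 - 118)*(2 + (-118)² + 2*(-118))) = -49 + (-118 - 113*(2 + 13924 - 236)) = -49 + (-118 - 113*13690) = -49 + (-118 - 1546970) = -49 - 1547088 = -1547137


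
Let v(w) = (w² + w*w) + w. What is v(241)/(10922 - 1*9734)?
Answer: 38801/396 ≈ 97.982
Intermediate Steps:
v(w) = w + 2*w² (v(w) = (w² + w²) + w = 2*w² + w = w + 2*w²)
v(241)/(10922 - 1*9734) = (241*(1 + 2*241))/(10922 - 1*9734) = (241*(1 + 482))/(10922 - 9734) = (241*483)/1188 = 116403*(1/1188) = 38801/396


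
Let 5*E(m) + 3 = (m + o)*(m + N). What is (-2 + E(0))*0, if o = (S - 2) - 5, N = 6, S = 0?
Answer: 0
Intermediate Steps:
o = -7 (o = (0 - 2) - 5 = -2 - 5 = -7)
E(m) = -⅗ + (-7 + m)*(6 + m)/5 (E(m) = -⅗ + ((m - 7)*(m + 6))/5 = -⅗ + ((-7 + m)*(6 + m))/5 = -⅗ + (-7 + m)*(6 + m)/5)
(-2 + E(0))*0 = (-2 + (-9 - ⅕*0 + (⅕)*0²))*0 = (-2 + (-9 + 0 + (⅕)*0))*0 = (-2 + (-9 + 0 + 0))*0 = (-2 - 9)*0 = -11*0 = 0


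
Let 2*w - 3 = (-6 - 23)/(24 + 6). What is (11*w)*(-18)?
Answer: -2013/10 ≈ -201.30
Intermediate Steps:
w = 61/60 (w = 3/2 + ((-6 - 23)/(24 + 6))/2 = 3/2 + (-29/30)/2 = 3/2 + (-29*1/30)/2 = 3/2 + (½)*(-29/30) = 3/2 - 29/60 = 61/60 ≈ 1.0167)
(11*w)*(-18) = (11*(61/60))*(-18) = (671/60)*(-18) = -2013/10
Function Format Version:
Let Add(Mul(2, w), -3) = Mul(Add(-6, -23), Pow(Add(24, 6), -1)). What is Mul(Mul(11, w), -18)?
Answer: Rational(-2013, 10) ≈ -201.30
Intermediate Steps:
w = Rational(61, 60) (w = Add(Rational(3, 2), Mul(Rational(1, 2), Mul(Add(-6, -23), Pow(Add(24, 6), -1)))) = Add(Rational(3, 2), Mul(Rational(1, 2), Mul(-29, Pow(30, -1)))) = Add(Rational(3, 2), Mul(Rational(1, 2), Mul(-29, Rational(1, 30)))) = Add(Rational(3, 2), Mul(Rational(1, 2), Rational(-29, 30))) = Add(Rational(3, 2), Rational(-29, 60)) = Rational(61, 60) ≈ 1.0167)
Mul(Mul(11, w), -18) = Mul(Mul(11, Rational(61, 60)), -18) = Mul(Rational(671, 60), -18) = Rational(-2013, 10)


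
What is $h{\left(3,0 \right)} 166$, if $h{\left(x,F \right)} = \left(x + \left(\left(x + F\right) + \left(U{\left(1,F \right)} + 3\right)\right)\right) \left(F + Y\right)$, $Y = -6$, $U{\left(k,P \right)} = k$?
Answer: $-9960$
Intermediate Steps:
$h{\left(x,F \right)} = \left(-6 + F\right) \left(4 + F + 2 x\right)$ ($h{\left(x,F \right)} = \left(x + \left(\left(x + F\right) + \left(1 + 3\right)\right)\right) \left(F - 6\right) = \left(x + \left(\left(F + x\right) + 4\right)\right) \left(-6 + F\right) = \left(x + \left(4 + F + x\right)\right) \left(-6 + F\right) = \left(4 + F + 2 x\right) \left(-6 + F\right) = \left(-6 + F\right) \left(4 + F + 2 x\right)$)
$h{\left(3,0 \right)} 166 = \left(-24 + 0^{2} - 36 - 0 + 2 \cdot 0 \cdot 3\right) 166 = \left(-24 + 0 - 36 + 0 + 0\right) 166 = \left(-60\right) 166 = -9960$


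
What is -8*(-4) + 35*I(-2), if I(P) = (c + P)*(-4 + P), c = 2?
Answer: 32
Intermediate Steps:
I(P) = (-4 + P)*(2 + P) (I(P) = (2 + P)*(-4 + P) = (-4 + P)*(2 + P))
-8*(-4) + 35*I(-2) = -8*(-4) + 35*(-8 + (-2)**2 - 2*(-2)) = 32 + 35*(-8 + 4 + 4) = 32 + 35*0 = 32 + 0 = 32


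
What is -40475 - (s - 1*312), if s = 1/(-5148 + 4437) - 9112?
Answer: -22077260/711 ≈ -31051.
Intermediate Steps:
s = -6478633/711 (s = 1/(-711) - 9112 = -1/711 - 9112 = -6478633/711 ≈ -9112.0)
-40475 - (s - 1*312) = -40475 - (-6478633/711 - 1*312) = -40475 - (-6478633/711 - 312) = -40475 - 1*(-6700465/711) = -40475 + 6700465/711 = -22077260/711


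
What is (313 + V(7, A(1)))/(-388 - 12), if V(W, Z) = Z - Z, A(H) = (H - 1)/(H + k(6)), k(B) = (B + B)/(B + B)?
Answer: -313/400 ≈ -0.78250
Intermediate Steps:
k(B) = 1 (k(B) = (2*B)/((2*B)) = (2*B)*(1/(2*B)) = 1)
A(H) = (-1 + H)/(1 + H) (A(H) = (H - 1)/(H + 1) = (-1 + H)/(1 + H))
V(W, Z) = 0
(313 + V(7, A(1)))/(-388 - 12) = (313 + 0)/(-388 - 12) = 313/(-400) = 313*(-1/400) = -313/400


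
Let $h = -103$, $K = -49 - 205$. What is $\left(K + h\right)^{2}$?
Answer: $127449$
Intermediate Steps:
$K = -254$
$\left(K + h\right)^{2} = \left(-254 - 103\right)^{2} = \left(-357\right)^{2} = 127449$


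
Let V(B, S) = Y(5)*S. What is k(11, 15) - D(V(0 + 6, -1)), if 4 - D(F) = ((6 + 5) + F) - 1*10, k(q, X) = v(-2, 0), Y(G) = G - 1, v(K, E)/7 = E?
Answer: -7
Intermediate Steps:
v(K, E) = 7*E
Y(G) = -1 + G
k(q, X) = 0 (k(q, X) = 7*0 = 0)
V(B, S) = 4*S (V(B, S) = (-1 + 5)*S = 4*S)
D(F) = 3 - F (D(F) = 4 - (((6 + 5) + F) - 1*10) = 4 - ((11 + F) - 10) = 4 - (1 + F) = 4 + (-1 - F) = 3 - F)
k(11, 15) - D(V(0 + 6, -1)) = 0 - (3 - 4*(-1)) = 0 - (3 - 1*(-4)) = 0 - (3 + 4) = 0 - 1*7 = 0 - 7 = -7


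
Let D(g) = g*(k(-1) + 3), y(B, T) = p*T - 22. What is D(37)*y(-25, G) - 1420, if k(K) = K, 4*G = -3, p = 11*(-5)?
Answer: 9/2 ≈ 4.5000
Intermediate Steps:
p = -55
G = -¾ (G = (¼)*(-3) = -¾ ≈ -0.75000)
y(B, T) = -22 - 55*T (y(B, T) = -55*T - 22 = -22 - 55*T)
D(g) = 2*g (D(g) = g*(-1 + 3) = g*2 = 2*g)
D(37)*y(-25, G) - 1420 = (2*37)*(-22 - 55*(-¾)) - 1420 = 74*(-22 + 165/4) - 1420 = 74*(77/4) - 1420 = 2849/2 - 1420 = 9/2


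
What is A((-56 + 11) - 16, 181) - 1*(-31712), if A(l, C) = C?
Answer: 31893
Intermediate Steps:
A((-56 + 11) - 16, 181) - 1*(-31712) = 181 - 1*(-31712) = 181 + 31712 = 31893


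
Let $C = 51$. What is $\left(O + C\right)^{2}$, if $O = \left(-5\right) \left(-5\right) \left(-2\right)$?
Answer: $1$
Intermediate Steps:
$O = -50$ ($O = 25 \left(-2\right) = -50$)
$\left(O + C\right)^{2} = \left(-50 + 51\right)^{2} = 1^{2} = 1$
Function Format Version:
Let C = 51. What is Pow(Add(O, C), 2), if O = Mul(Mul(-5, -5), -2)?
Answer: 1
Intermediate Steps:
O = -50 (O = Mul(25, -2) = -50)
Pow(Add(O, C), 2) = Pow(Add(-50, 51), 2) = Pow(1, 2) = 1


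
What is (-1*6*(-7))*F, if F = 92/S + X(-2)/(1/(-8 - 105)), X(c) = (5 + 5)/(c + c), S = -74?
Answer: 437073/37 ≈ 11813.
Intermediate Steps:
X(c) = 5/c (X(c) = 10/((2*c)) = 10*(1/(2*c)) = 5/c)
F = 20813/74 (F = 92/(-74) + (5/(-2))/(1/(-8 - 105)) = 92*(-1/74) + (5*(-1/2))/(1/(-113)) = -46/37 - 5/(2*(-1/113)) = -46/37 - 5/2*(-113) = -46/37 + 565/2 = 20813/74 ≈ 281.26)
(-1*6*(-7))*F = (-1*6*(-7))*(20813/74) = -6*(-7)*(20813/74) = 42*(20813/74) = 437073/37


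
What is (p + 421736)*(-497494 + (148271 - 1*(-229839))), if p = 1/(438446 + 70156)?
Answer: -12803681686273516/254301 ≈ -5.0349e+10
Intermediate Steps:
p = 1/508602 ≈ 1.9662e-6
(p + 421736)*(-497494 + (148271 - 1*(-229839))) = (1/508602 + 421736)*(-497494 + (148271 - 1*(-229839))) = 214495773073*(-497494 + (148271 + 229839))/508602 = 214495773073*(-497494 + 378110)/508602 = (214495773073/508602)*(-119384) = -12803681686273516/254301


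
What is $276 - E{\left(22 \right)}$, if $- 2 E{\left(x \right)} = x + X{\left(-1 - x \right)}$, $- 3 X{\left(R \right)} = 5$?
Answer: $\frac{1717}{6} \approx 286.17$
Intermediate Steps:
$X{\left(R \right)} = - \frac{5}{3}$ ($X{\left(R \right)} = \left(- \frac{1}{3}\right) 5 = - \frac{5}{3}$)
$E{\left(x \right)} = \frac{5}{6} - \frac{x}{2}$ ($E{\left(x \right)} = - \frac{x - \frac{5}{3}}{2} = - \frac{- \frac{5}{3} + x}{2} = \frac{5}{6} - \frac{x}{2}$)
$276 - E{\left(22 \right)} = 276 - \left(\frac{5}{6} - 11\right) = 276 - - \frac{61}{6} = 276 + \frac{61}{6} = \frac{1717}{6}$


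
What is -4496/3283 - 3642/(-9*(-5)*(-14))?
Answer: 217243/49245 ≈ 4.4115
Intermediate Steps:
-4496/3283 - 3642/(-9*(-5)*(-14)) = -4496*1/3283 - 3642/(45*(-14)) = -4496/3283 - 3642/(-630) = -4496/3283 - 3642*(-1/630) = -4496/3283 + 607/105 = 217243/49245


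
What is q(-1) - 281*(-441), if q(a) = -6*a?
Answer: 123927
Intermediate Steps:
q(-1) - 281*(-441) = -6*(-1) - 281*(-441) = 6 + 123921 = 123927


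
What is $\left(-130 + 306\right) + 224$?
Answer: $400$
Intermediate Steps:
$\left(-130 + 306\right) + 224 = 176 + 224 = 400$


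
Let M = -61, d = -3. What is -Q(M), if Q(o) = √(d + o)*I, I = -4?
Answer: 32*I ≈ 32.0*I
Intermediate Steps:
Q(o) = -4*√(-3 + o) (Q(o) = √(-3 + o)*(-4) = -4*√(-3 + o))
-Q(M) = -(-4)*√(-3 - 61) = -(-4)*√(-64) = -(-4)*8*I = -(-32)*I = 32*I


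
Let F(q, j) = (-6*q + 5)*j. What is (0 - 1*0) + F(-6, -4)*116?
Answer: -19024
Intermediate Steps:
F(q, j) = j*(5 - 6*q) (F(q, j) = (5 - 6*q)*j = j*(5 - 6*q))
(0 - 1*0) + F(-6, -4)*116 = (0 - 1*0) - 4*(5 - 6*(-6))*116 = (0 + 0) - 4*(5 + 36)*116 = 0 - 4*41*116 = 0 - 164*116 = 0 - 19024 = -19024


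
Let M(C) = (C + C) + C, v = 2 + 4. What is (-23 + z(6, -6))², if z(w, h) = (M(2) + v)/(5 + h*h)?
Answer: 866761/1681 ≈ 515.62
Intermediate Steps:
v = 6
M(C) = 3*C (M(C) = 2*C + C = 3*C)
z(w, h) = 12/(5 + h²) (z(w, h) = (3*2 + 6)/(5 + h*h) = (6 + 6)/(5 + h²) = 12/(5 + h²))
(-23 + z(6, -6))² = (-23 + 12/(5 + (-6)²))² = (-23 + 12/(5 + 36))² = (-23 + 12/41)² = (-931/41)² = 866761/1681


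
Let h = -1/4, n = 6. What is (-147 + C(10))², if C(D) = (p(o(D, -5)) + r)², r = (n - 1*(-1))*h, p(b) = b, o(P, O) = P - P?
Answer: 5303809/256 ≈ 20718.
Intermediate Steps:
o(P, O) = 0
h = -¼ (h = -1*¼ = -¼ ≈ -0.25000)
r = -7/4 (r = (6 - 1*(-1))*(-¼) = (6 + 1)*(-¼) = 7*(-¼) = -7/4 ≈ -1.7500)
C(D) = 49/16 (C(D) = (0 - 7/4)² = (-7/4)² = 49/16)
(-147 + C(10))² = (-147 + 49/16)² = (-2303/16)² = 5303809/256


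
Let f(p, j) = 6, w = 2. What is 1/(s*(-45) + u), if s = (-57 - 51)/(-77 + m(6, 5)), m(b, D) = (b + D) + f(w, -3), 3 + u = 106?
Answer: 1/22 ≈ 0.045455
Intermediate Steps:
u = 103 (u = -3 + 106 = 103)
m(b, D) = 6 + D + b (m(b, D) = (b + D) + 6 = (D + b) + 6 = 6 + D + b)
s = 9/5 (s = (-57 - 51)/(-77 + (6 + 5 + 6)) = -108/(-77 + 17) = -108/(-60) = -108*(-1/60) = 9/5 ≈ 1.8000)
1/(s*(-45) + u) = 1/((9/5)*(-45) + 103) = 1/(-81 + 103) = 1/22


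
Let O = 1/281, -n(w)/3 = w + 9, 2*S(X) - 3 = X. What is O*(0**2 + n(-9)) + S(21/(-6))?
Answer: -1/4 ≈ -0.25000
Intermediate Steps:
S(X) = 3/2 + X/2
n(w) = -27 - 3*w (n(w) = -3*(w + 9) = -3*(9 + w) = -27 - 3*w)
O = 1/281 ≈ 0.0035587
O*(0**2 + n(-9)) + S(21/(-6)) = (0**2 + (-27 - 3*(-9)))/281 + (3/2 + (21/(-6))/2) = (0 + (-27 + 27))/281 + (3/2 + (21*(-1/6))/2) = (0 + 0)/281 + (3/2 + (1/2)*(-7/2)) = (1/281)*0 + (3/2 - 7/4) = 0 - 1/4 = -1/4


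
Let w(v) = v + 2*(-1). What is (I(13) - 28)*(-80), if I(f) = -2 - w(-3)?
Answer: 2000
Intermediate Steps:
w(v) = -2 + v (w(v) = v - 2 = -2 + v)
I(f) = 3 (I(f) = -2 - (-2 - 3) = -2 - 1*(-5) = -2 + 5 = 3)
(I(13) - 28)*(-80) = (3 - 28)*(-80) = -25*(-80) = 2000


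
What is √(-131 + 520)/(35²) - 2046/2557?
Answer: -2046/2557 + √389/1225 ≈ -0.78406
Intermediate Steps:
√(-131 + 520)/(35²) - 2046/2557 = √389/1225 - 2046*1/2557 = √389*(1/1225) - 2046/2557 = √389/1225 - 2046/2557 = -2046/2557 + √389/1225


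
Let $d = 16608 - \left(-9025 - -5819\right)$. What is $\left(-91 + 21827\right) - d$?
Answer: $1922$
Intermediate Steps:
$d = 19814$ ($d = 16608 - \left(-9025 + 5819\right) = 16608 - -3206 = 16608 + 3206 = 19814$)
$\left(-91 + 21827\right) - d = \left(-91 + 21827\right) - 19814 = 21736 - 19814 = 1922$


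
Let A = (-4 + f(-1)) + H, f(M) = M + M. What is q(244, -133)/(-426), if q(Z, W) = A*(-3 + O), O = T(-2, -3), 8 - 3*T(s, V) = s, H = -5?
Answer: 11/1278 ≈ 0.0086072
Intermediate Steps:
f(M) = 2*M
A = -11 (A = (-4 + 2*(-1)) - 5 = (-4 - 2) - 5 = -6 - 5 = -11)
T(s, V) = 8/3 - s/3
O = 10/3 (O = 8/3 - ⅓*(-2) = 8/3 + ⅔ = 10/3 ≈ 3.3333)
q(Z, W) = -11/3 (q(Z, W) = -11*(-3 + 10/3) = -11*⅓ = -11/3)
q(244, -133)/(-426) = -11/3/(-426) = -11/3*(-1/426) = 11/1278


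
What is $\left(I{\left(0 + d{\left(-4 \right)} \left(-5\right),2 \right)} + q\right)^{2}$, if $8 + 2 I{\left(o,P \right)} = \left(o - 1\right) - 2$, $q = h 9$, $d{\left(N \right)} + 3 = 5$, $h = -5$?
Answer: $\frac{12321}{4} \approx 3080.3$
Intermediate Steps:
$d{\left(N \right)} = 2$ ($d{\left(N \right)} = -3 + 5 = 2$)
$q = -45$ ($q = \left(-5\right) 9 = -45$)
$I{\left(o,P \right)} = - \frac{11}{2} + \frac{o}{2}$ ($I{\left(o,P \right)} = -4 + \frac{\left(o - 1\right) - 2}{2} = -4 + \frac{\left(-1 + o\right) - 2}{2} = -4 + \frac{-3 + o}{2} = -4 + \left(- \frac{3}{2} + \frac{o}{2}\right) = - \frac{11}{2} + \frac{o}{2}$)
$\left(I{\left(0 + d{\left(-4 \right)} \left(-5\right),2 \right)} + q\right)^{2} = \left(\left(- \frac{11}{2} + \frac{0 + 2 \left(-5\right)}{2}\right) - 45\right)^{2} = \left(\left(- \frac{11}{2} + \frac{0 - 10}{2}\right) - 45\right)^{2} = \left(\left(- \frac{11}{2} + \frac{1}{2} \left(-10\right)\right) - 45\right)^{2} = \left(\left(- \frac{11}{2} - 5\right) - 45\right)^{2} = \left(- \frac{21}{2} - 45\right)^{2} = \left(- \frac{111}{2}\right)^{2} = \frac{12321}{4}$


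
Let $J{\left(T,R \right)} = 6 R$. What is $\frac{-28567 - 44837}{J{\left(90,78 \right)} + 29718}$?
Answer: $- \frac{4078}{1677} \approx -2.4317$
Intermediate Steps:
$\frac{-28567 - 44837}{J{\left(90,78 \right)} + 29718} = \frac{-28567 - 44837}{6 \cdot 78 + 29718} = - \frac{73404}{468 + 29718} = - \frac{73404}{30186} = \left(-73404\right) \frac{1}{30186} = - \frac{4078}{1677}$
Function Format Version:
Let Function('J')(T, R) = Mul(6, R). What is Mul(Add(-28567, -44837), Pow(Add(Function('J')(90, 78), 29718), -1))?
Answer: Rational(-4078, 1677) ≈ -2.4317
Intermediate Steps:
Mul(Add(-28567, -44837), Pow(Add(Function('J')(90, 78), 29718), -1)) = Mul(Add(-28567, -44837), Pow(Add(Mul(6, 78), 29718), -1)) = Mul(-73404, Pow(Add(468, 29718), -1)) = Mul(-73404, Pow(30186, -1)) = Mul(-73404, Rational(1, 30186)) = Rational(-4078, 1677)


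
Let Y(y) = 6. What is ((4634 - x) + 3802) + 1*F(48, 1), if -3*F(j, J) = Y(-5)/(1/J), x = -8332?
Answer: 16766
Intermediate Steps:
F(j, J) = -2*J (F(j, J) = -2/(1/J) = -2*J)
((4634 - x) + 3802) + 1*F(48, 1) = ((4634 - 1*(-8332)) + 3802) + 1*(-2*1) = ((4634 + 8332) + 3802) + 1*(-2) = (12966 + 3802) - 2 = 16768 - 2 = 16766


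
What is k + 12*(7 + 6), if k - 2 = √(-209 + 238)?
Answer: 158 + √29 ≈ 163.39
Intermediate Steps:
k = 2 + √29 (k = 2 + √(-209 + 238) = 2 + √29 ≈ 7.3852)
k + 12*(7 + 6) = (2 + √29) + 12*(7 + 6) = (2 + √29) + 12*13 = (2 + √29) + 156 = 158 + √29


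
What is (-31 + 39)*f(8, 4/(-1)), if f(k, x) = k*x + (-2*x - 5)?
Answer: -232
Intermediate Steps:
f(k, x) = -5 - 2*x + k*x (f(k, x) = k*x + (-5 - 2*x) = -5 - 2*x + k*x)
(-31 + 39)*f(8, 4/(-1)) = (-31 + 39)*(-5 - 8/(-1) + 8*(4/(-1))) = 8*(-5 - 8*(-1) + 8*(4*(-1))) = 8*(-5 - 2*(-4) + 8*(-4)) = 8*(-5 + 8 - 32) = 8*(-29) = -232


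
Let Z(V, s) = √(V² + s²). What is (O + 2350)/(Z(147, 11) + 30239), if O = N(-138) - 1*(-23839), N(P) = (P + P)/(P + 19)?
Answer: 94247917313/108810671529 - 3116767*√21730/108810671529 ≈ 0.86194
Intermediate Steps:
N(P) = 2*P/(19 + P) (N(P) = (2*P)/(19 + P) = 2*P/(19 + P))
O = 2837117/119 (O = 2*(-138)/(19 - 138) - 1*(-23839) = 2*(-138)/(-119) + 23839 = 2*(-138)*(-1/119) + 23839 = 276/119 + 23839 = 2837117/119 ≈ 23841.)
(O + 2350)/(Z(147, 11) + 30239) = (2837117/119 + 2350)/(√(147² + 11²) + 30239) = 3116767/(119*(√(21609 + 121) + 30239)) = 3116767/(119*(√21730 + 30239)) = 3116767/(119*(30239 + √21730))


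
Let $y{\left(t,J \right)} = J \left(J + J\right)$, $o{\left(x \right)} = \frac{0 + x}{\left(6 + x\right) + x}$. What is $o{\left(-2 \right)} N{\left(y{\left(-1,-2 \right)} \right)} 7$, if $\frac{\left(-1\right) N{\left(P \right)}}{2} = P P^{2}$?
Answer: $7168$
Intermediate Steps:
$o{\left(x \right)} = \frac{x}{6 + 2 x}$
$y{\left(t,J \right)} = 2 J^{2}$ ($y{\left(t,J \right)} = J 2 J = 2 J^{2}$)
$N{\left(P \right)} = - 2 P^{3}$ ($N{\left(P \right)} = - 2 P P^{2} = - 2 P^{3}$)
$o{\left(-2 \right)} N{\left(y{\left(-1,-2 \right)} \right)} 7 = \frac{1}{2} \left(-2\right) \frac{1}{3 - 2} \left(- 2 \left(2 \left(-2\right)^{2}\right)^{3}\right) 7 = \frac{1}{2} \left(-2\right) 1^{-1} \left(- 2 \left(2 \cdot 4\right)^{3}\right) 7 = \frac{1}{2} \left(-2\right) 1 \left(- 2 \cdot 8^{3}\right) 7 = - \left(-2\right) 512 \cdot 7 = \left(-1\right) \left(-1024\right) 7 = 1024 \cdot 7 = 7168$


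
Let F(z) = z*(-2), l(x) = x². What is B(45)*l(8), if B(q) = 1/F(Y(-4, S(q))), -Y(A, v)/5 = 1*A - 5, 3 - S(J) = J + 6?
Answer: -32/45 ≈ -0.71111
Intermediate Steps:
S(J) = -3 - J (S(J) = 3 - (J + 6) = 3 - (6 + J) = 3 + (-6 - J) = -3 - J)
Y(A, v) = 25 - 5*A (Y(A, v) = -5*(1*A - 5) = -5*(A - 5) = -5*(-5 + A) = 25 - 5*A)
F(z) = -2*z
B(q) = -1/90 (B(q) = 1/(-2*(25 - 5*(-4))) = 1/(-2*(25 + 20)) = 1/(-2*45) = 1/(-90) = -1/90)
B(45)*l(8) = -1/90*8² = -1/90*64 = -32/45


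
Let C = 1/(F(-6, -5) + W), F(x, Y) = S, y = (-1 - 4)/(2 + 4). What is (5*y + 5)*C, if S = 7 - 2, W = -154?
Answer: -5/894 ≈ -0.0055928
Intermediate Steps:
y = -5/6 ≈ -0.83333
S = 5
F(x, Y) = 5
C = -1/149 (C = 1/(5 - 154) = 1/(-149) = -1/149 ≈ -0.0067114)
(5*y + 5)*C = (5*(-5/6) + 5)*(-1/149) = (-25/6 + 5)*(-1/149) = (5/6)*(-1/149) = -5/894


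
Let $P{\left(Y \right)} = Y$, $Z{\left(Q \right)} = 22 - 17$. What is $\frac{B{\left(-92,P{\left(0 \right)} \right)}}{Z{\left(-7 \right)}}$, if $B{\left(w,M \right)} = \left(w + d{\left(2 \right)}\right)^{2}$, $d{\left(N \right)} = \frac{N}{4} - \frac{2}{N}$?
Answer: $\frac{6845}{4} \approx 1711.3$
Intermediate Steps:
$Z{\left(Q \right)} = 5$ ($Z{\left(Q \right)} = 22 - 17 = 5$)
$d{\left(N \right)} = - \frac{2}{N} + \frac{N}{4}$ ($d{\left(N \right)} = N \frac{1}{4} - \frac{2}{N} = \frac{N}{4} - \frac{2}{N} = - \frac{2}{N} + \frac{N}{4}$)
$B{\left(w,M \right)} = \left(- \frac{1}{2} + w\right)^{2}$ ($B{\left(w,M \right)} = \left(w + \left(- \frac{2}{2} + \frac{1}{4} \cdot 2\right)\right)^{2} = \left(w + \left(\left(-2\right) \frac{1}{2} + \frac{1}{2}\right)\right)^{2} = \left(w + \left(-1 + \frac{1}{2}\right)\right)^{2} = \left(w - \frac{1}{2}\right)^{2} = \left(- \frac{1}{2} + w\right)^{2}$)
$\frac{B{\left(-92,P{\left(0 \right)} \right)}}{Z{\left(-7 \right)}} = \frac{\frac{1}{4} \left(-1 + 2 \left(-92\right)\right)^{2}}{5} = \frac{\left(-1 - 184\right)^{2}}{4} \cdot \frac{1}{5} = \frac{\left(-185\right)^{2}}{4} \cdot \frac{1}{5} = \frac{1}{4} \cdot 34225 \cdot \frac{1}{5} = \frac{34225}{4} \cdot \frac{1}{5} = \frac{6845}{4}$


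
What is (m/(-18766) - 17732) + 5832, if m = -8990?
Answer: -111653205/9383 ≈ -11900.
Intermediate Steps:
(m/(-18766) - 17732) + 5832 = (-8990/(-18766) - 17732) + 5832 = (-8990*(-1/18766) - 17732) + 5832 = (4495/9383 - 17732) + 5832 = -166374861/9383 + 5832 = -111653205/9383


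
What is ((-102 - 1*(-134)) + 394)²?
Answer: 181476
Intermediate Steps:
((-102 - 1*(-134)) + 394)² = ((-102 + 134) + 394)² = (32 + 394)² = 426² = 181476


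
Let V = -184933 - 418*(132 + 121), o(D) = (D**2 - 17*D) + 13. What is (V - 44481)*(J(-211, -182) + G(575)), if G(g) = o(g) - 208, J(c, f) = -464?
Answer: -107317777088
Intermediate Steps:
o(D) = 13 + D**2 - 17*D
V = -290687 (V = -184933 - 418*253 = -184933 - 1*105754 = -184933 - 105754 = -290687)
G(g) = -195 + g**2 - 17*g (G(g) = (13 + g**2 - 17*g) - 208 = -195 + g**2 - 17*g)
(V - 44481)*(J(-211, -182) + G(575)) = (-290687 - 44481)*(-464 + (-195 + 575**2 - 17*575)) = -335168*(-464 + (-195 + 330625 - 9775)) = -335168*(-464 + 320655) = -335168*320191 = -107317777088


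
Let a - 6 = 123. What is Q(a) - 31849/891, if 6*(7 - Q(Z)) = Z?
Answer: -89537/1782 ≈ -50.245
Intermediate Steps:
a = 129 (a = 6 + 123 = 129)
Q(Z) = 7 - Z/6
Q(a) - 31849/891 = (7 - 1/6*129) - 31849/891 = (7 - 43/2) - 31849/891 = -29/2 - 1*31849/891 = -29/2 - 31849/891 = -89537/1782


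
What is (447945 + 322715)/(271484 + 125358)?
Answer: 385330/198421 ≈ 1.9420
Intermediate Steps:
(447945 + 322715)/(271484 + 125358) = 770660/396842 = 770660*(1/396842) = 385330/198421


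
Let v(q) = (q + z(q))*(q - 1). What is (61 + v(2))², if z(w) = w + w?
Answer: 4489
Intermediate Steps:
z(w) = 2*w
v(q) = 3*q*(-1 + q) (v(q) = (q + 2*q)*(q - 1) = (3*q)*(-1 + q) = 3*q*(-1 + q))
(61 + v(2))² = (61 + 3*2*(-1 + 2))² = (61 + 3*2*1)² = (61 + 6)² = 67² = 4489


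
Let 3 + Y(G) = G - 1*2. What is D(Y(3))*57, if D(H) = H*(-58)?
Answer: 6612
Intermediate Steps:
Y(G) = -5 + G (Y(G) = -3 + (G - 1*2) = -3 + (G - 2) = -3 + (-2 + G) = -5 + G)
D(H) = -58*H
D(Y(3))*57 = -58*(-5 + 3)*57 = -58*(-2)*57 = 116*57 = 6612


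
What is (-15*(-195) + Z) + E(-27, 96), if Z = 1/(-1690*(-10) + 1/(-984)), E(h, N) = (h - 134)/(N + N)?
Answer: 9336505621889/3192883008 ≈ 2924.2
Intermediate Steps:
E(h, N) = (-134 + h)/(2*N) (E(h, N) = (-134 + h)/((2*N)) = (-134 + h)*(1/(2*N)) = (-134 + h)/(2*N))
Z = 984/16629599 (Z = 1/(16900 - 1/984) = 1/(16629599/984) = 984/16629599 ≈ 5.9172e-5)
(-15*(-195) + Z) + E(-27, 96) = (-15*(-195) + 984/16629599) + (½)*(-134 - 27)/96 = (2925 + 984/16629599) + (½)*(1/96)*(-161) = 48641578059/16629599 - 161/192 = 9336505621889/3192883008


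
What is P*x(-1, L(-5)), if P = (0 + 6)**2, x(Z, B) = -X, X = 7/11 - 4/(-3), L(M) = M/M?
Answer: -780/11 ≈ -70.909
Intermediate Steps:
L(M) = 1
X = 65/33 (X = 7*(1/11) - 4*(-1/3) = 7/11 + 4/3 = 65/33 ≈ 1.9697)
x(Z, B) = -65/33 (x(Z, B) = -1*65/33 = -65/33)
P = 36 (P = 6**2 = 36)
P*x(-1, L(-5)) = 36*(-65/33) = -780/11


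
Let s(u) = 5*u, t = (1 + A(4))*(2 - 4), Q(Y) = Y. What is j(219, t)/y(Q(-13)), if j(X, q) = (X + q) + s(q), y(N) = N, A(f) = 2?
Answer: -183/13 ≈ -14.077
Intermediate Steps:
t = -6 (t = (1 + 2)*(2 - 4) = 3*(-2) = -6)
j(X, q) = X + 6*q (j(X, q) = (X + q) + 5*q = X + 6*q)
j(219, t)/y(Q(-13)) = (219 + 6*(-6))/(-13) = (219 - 36)*(-1/13) = 183*(-1/13) = -183/13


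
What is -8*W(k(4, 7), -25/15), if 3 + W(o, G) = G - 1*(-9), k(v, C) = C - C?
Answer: -104/3 ≈ -34.667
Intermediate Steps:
k(v, C) = 0
W(o, G) = 6 + G (W(o, G) = -3 + (G - 1*(-9)) = -3 + (G + 9) = -3 + (9 + G) = 6 + G)
-8*W(k(4, 7), -25/15) = -8*(6 - 25/15) = -8*(6 - 25*1/15) = -8*(6 - 5/3) = -8*13/3 = -104/3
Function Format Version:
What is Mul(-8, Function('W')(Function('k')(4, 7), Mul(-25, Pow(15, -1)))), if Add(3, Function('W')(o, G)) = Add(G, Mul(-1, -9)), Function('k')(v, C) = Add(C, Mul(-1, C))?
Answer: Rational(-104, 3) ≈ -34.667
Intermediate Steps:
Function('k')(v, C) = 0
Function('W')(o, G) = Add(6, G) (Function('W')(o, G) = Add(-3, Add(G, Mul(-1, -9))) = Add(-3, Add(G, 9)) = Add(-3, Add(9, G)) = Add(6, G))
Mul(-8, Function('W')(Function('k')(4, 7), Mul(-25, Pow(15, -1)))) = Mul(-8, Add(6, Mul(-25, Pow(15, -1)))) = Mul(-8, Add(6, Mul(-25, Rational(1, 15)))) = Mul(-8, Add(6, Rational(-5, 3))) = Mul(-8, Rational(13, 3)) = Rational(-104, 3)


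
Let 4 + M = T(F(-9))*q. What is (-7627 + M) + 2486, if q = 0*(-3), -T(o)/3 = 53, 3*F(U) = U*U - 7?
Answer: -5145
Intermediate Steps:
F(U) = -7/3 + U**2/3 (F(U) = (U*U - 7)/3 = (U**2 - 7)/3 = (-7 + U**2)/3 = -7/3 + U**2/3)
T(o) = -159 (T(o) = -3*53 = -159)
q = 0
M = -4 (M = -4 - 159*0 = -4 + 0 = -4)
(-7627 + M) + 2486 = (-7627 - 4) + 2486 = -7631 + 2486 = -5145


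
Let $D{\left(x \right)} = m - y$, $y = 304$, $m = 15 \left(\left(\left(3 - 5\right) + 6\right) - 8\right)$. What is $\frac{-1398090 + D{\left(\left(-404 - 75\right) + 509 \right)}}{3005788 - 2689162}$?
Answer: $- \frac{699227}{158313} \approx -4.4167$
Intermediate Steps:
$m = -60$ ($m = 15 \left(\left(-2 + 6\right) - 8\right) = 15 \left(4 - 8\right) = 15 \left(-4\right) = -60$)
$D{\left(x \right)} = -364$ ($D{\left(x \right)} = -60 - 304 = -364$)
$\frac{-1398090 + D{\left(\left(-404 - 75\right) + 509 \right)}}{3005788 - 2689162} = \frac{-1398090 - 364}{3005788 - 2689162} = - \frac{1398454}{316626} = \left(-1398454\right) \frac{1}{316626} = - \frac{699227}{158313}$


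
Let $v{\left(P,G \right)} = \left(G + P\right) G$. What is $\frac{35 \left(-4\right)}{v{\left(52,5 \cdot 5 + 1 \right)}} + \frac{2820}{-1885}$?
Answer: $- \frac{23011}{14703} \approx -1.5651$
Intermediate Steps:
$v{\left(P,G \right)} = G \left(G + P\right)$
$\frac{35 \left(-4\right)}{v{\left(52,5 \cdot 5 + 1 \right)}} + \frac{2820}{-1885} = \frac{35 \left(-4\right)}{\left(5 \cdot 5 + 1\right) \left(\left(5 \cdot 5 + 1\right) + 52\right)} + \frac{2820}{-1885} = - \frac{140}{\left(25 + 1\right) \left(\left(25 + 1\right) + 52\right)} + 2820 \left(- \frac{1}{1885}\right) = - \frac{140}{26 \left(26 + 52\right)} - \frac{564}{377} = - \frac{140}{26 \cdot 78} - \frac{564}{377} = - \frac{140}{2028} - \frac{564}{377} = \left(-140\right) \frac{1}{2028} - \frac{564}{377} = - \frac{35}{507} - \frac{564}{377} = - \frac{23011}{14703}$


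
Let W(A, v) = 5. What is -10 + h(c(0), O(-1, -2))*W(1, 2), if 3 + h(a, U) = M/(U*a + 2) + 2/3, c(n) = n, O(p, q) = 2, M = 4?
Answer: -35/3 ≈ -11.667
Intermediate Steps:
h(a, U) = -7/3 + 4/(2 + U*a) (h(a, U) = -3 + (4/(U*a + 2) + 2/3) = -3 + (4/(2 + U*a) + 2*(⅓)) = -3 + (4/(2 + U*a) + ⅔) = -3 + (⅔ + 4/(2 + U*a)) = -7/3 + 4/(2 + U*a))
-10 + h(c(0), O(-1, -2))*W(1, 2) = -10 + ((-2 - 7*2*0)/(3*(2 + 2*0)))*5 = -10 + ((-2 + 0)/(3*(2 + 0)))*5 = -10 + ((⅓)*(-2)/2)*5 = -10 + ((⅓)*(½)*(-2))*5 = -10 - ⅓*5 = -10 - 5/3 = -35/3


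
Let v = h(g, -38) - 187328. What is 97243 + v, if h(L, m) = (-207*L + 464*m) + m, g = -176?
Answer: -71323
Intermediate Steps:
h(L, m) = -207*L + 465*m
v = -168566 (v = (-207*(-176) + 465*(-38)) - 187328 = (36432 - 17670) - 187328 = 18762 - 187328 = -168566)
97243 + v = 97243 - 168566 = -71323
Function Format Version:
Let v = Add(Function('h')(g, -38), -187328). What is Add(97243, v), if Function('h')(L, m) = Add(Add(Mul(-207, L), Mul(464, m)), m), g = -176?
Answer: -71323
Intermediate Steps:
Function('h')(L, m) = Add(Mul(-207, L), Mul(465, m))
v = -168566 (v = Add(Add(Mul(-207, -176), Mul(465, -38)), -187328) = Add(Add(36432, -17670), -187328) = Add(18762, -187328) = -168566)
Add(97243, v) = Add(97243, -168566) = -71323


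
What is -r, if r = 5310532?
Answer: -5310532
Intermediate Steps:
-r = -1*5310532 = -5310532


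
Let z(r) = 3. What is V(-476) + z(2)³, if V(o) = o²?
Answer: 226603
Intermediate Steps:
V(-476) + z(2)³ = (-476)² + 3³ = 226576 + 27 = 226603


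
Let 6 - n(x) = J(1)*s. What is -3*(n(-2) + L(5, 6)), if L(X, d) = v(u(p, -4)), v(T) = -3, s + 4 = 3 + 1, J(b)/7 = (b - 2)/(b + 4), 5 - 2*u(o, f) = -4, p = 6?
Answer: -9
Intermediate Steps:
u(o, f) = 9/2 (u(o, f) = 5/2 - ½*(-4) = 5/2 + 2 = 9/2)
J(b) = 7*(-2 + b)/(4 + b) (J(b) = 7*((b - 2)/(b + 4)) = 7*((-2 + b)/(4 + b)) = 7*(-2 + b)/(4 + b))
s = 0 (s = -4 + (3 + 1) = -4 + 4 = 0)
L(X, d) = -3
n(x) = 6 (n(x) = 6 - 7*(-2 + 1)/(4 + 1)*0 = 6 - 7*(-1)/5*0 = 6 - 7*(⅕)*(-1)*0 = 6 - (-7)*0/5 = 6 - 1*0 = 6 + 0 = 6)
-3*(n(-2) + L(5, 6)) = -3*(6 - 3) = -3*3 = -9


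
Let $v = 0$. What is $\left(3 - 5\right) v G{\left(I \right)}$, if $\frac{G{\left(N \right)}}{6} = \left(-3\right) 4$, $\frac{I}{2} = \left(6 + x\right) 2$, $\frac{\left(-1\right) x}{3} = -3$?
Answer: $0$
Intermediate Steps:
$x = 9$ ($x = \left(-3\right) \left(-3\right) = 9$)
$I = 60$ ($I = 2 \left(6 + 9\right) 2 = 2 \cdot 15 \cdot 2 = 2 \cdot 30 = 60$)
$G{\left(N \right)} = -72$ ($G{\left(N \right)} = 6 \left(\left(-3\right) 4\right) = 6 \left(-12\right) = -72$)
$\left(3 - 5\right) v G{\left(I \right)} = \left(3 - 5\right) 0 \left(-72\right) = \left(-2\right) 0 \left(-72\right) = 0 \left(-72\right) = 0$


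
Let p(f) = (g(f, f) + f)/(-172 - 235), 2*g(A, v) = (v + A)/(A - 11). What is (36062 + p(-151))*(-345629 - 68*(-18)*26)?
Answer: -746145514203295/65934 ≈ -1.1317e+10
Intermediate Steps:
g(A, v) = (A + v)/(2*(-11 + A)) (g(A, v) = ((v + A)/(A - 11))/2 = ((A + v)/(-11 + A))/2 = (A + v)/(2*(-11 + A)))
p(f) = -f/407 - f/(407*(-11 + f)) (p(f) = ((f + f)/(2*(-11 + f)) + f)/(-172 - 235) = ((2*f)/(2*(-11 + f)) + f)/(-407) = (f/(-11 + f) + f)*(-1/407) = (f + f/(-11 + f))*(-1/407) = -f/407 - f/(407*(-11 + f)))
(36062 + p(-151))*(-345629 - 68*(-18)*26) = (36062 + (1/407)*(-151)*(10 - 1*(-151))/(-11 - 151))*(-345629 - 68*(-18)*26) = (36062 + (1/407)*(-151)*(10 + 151)/(-162))*(-345629 + 1224*26) = (36062 + (1/407)*(-151)*(-1/162)*161)*(-345629 + 31824) = (36062 + 24311/65934)*(-313805) = (2377736219/65934)*(-313805) = -746145514203295/65934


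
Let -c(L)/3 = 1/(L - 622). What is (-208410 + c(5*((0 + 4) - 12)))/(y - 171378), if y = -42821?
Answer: 137967417/141799738 ≈ 0.97297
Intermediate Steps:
c(L) = -3/(-622 + L) (c(L) = -3/(L - 622) = -3/(-622 + L))
(-208410 + c(5*((0 + 4) - 12)))/(y - 171378) = (-208410 - 3/(-622 + 5*((0 + 4) - 12)))/(-42821 - 171378) = (-208410 - 3/(-622 + 5*(4 - 12)))/(-214199) = (-208410 - 3/(-622 + 5*(-8)))*(-1/214199) = (-208410 - 3/(-622 - 40))*(-1/214199) = (-208410 - 3/(-662))*(-1/214199) = (-208410 - 3*(-1/662))*(-1/214199) = (-208410 + 3/662)*(-1/214199) = -137967417/662*(-1/214199) = 137967417/141799738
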